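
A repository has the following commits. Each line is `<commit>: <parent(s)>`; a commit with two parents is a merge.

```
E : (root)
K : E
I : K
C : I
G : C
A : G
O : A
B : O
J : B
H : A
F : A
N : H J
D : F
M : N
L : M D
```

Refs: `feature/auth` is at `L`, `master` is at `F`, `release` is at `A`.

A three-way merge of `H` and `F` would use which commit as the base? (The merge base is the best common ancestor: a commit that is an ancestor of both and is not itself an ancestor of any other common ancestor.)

A

Ancestors of H: {A, C, E, G, H, I, K}.
Ancestors of F: {A, C, E, F, G, I, K}.
Common ancestors: {A, C, E, G, I, K}.
Among these, A is not an ancestor of any other common ancestor — it is the merge base.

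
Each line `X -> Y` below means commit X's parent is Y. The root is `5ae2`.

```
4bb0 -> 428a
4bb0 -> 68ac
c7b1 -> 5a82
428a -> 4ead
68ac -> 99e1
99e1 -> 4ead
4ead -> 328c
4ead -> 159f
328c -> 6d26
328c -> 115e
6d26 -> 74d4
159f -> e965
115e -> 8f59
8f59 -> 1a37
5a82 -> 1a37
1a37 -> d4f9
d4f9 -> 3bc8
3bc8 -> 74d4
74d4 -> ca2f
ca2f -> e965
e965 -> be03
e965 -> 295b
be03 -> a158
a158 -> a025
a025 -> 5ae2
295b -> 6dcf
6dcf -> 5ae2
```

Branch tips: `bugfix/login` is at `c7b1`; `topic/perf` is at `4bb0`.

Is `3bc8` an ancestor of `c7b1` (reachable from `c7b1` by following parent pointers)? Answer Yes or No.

Ancestors of c7b1 (commits reachable by following parents): {1a37, 295b, 3bc8, 5a82, 5ae2, 6dcf, 74d4, a025, a158, be03, c7b1, ca2f, d4f9, e965}.
3bc8 is in that set, so it is an ancestor of c7b1.

Yes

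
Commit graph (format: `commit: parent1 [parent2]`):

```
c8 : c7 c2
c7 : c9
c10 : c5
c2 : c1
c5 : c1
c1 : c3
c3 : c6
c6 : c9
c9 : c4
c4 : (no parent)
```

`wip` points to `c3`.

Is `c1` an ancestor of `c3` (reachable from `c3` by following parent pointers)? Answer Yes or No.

No

Ancestors of c3: {c3, c4, c6, c9}.
c1 is not in that set, so it is not an ancestor of c3.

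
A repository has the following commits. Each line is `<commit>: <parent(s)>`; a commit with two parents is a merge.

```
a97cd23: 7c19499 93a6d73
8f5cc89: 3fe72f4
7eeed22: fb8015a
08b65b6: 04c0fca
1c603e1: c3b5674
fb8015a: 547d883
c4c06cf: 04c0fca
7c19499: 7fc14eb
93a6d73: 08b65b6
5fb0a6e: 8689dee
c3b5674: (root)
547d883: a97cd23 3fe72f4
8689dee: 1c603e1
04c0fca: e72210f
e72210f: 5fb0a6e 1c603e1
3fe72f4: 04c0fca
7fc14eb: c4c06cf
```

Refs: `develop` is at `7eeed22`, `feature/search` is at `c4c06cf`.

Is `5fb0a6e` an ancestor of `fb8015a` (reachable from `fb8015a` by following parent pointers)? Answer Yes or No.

Yes

Ancestors of fb8015a (commits reachable by following parents): {04c0fca, 08b65b6, 1c603e1, 3fe72f4, 547d883, 5fb0a6e, 7c19499, 7fc14eb, 8689dee, 93a6d73, a97cd23, c3b5674, c4c06cf, e72210f, fb8015a}.
5fb0a6e is in that set, so it is an ancestor of fb8015a.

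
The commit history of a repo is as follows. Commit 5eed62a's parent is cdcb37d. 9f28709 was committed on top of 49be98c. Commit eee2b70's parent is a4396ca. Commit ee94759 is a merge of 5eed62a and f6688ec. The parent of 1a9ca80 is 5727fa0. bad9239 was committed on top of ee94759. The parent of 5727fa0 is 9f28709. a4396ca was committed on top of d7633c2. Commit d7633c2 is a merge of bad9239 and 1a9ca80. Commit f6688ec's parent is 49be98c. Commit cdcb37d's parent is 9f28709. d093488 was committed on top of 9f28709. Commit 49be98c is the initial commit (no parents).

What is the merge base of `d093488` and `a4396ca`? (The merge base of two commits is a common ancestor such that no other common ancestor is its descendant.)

9f28709

Ancestors of d093488: {49be98c, 9f28709, d093488}.
Ancestors of a4396ca: {1a9ca80, 49be98c, 5727fa0, 5eed62a, 9f28709, a4396ca, bad9239, cdcb37d, d7633c2, ee94759, f6688ec}.
Common ancestors: {49be98c, 9f28709}.
Among these, 9f28709 is not an ancestor of any other common ancestor — it is the merge base.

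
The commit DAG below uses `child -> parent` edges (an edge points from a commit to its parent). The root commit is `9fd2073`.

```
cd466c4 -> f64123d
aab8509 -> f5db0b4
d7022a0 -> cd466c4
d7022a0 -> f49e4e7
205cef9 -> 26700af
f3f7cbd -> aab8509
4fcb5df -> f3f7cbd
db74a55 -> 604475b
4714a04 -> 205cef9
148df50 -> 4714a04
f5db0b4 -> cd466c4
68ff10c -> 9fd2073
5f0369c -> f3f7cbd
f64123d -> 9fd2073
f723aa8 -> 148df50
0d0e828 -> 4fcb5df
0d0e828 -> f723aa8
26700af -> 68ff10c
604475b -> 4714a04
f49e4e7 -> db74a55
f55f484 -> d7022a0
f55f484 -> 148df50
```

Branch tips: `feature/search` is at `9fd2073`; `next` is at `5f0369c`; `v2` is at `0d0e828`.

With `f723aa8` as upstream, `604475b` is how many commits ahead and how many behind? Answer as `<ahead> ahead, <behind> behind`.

Reachable from 604475b: {205cef9, 26700af, 4714a04, 604475b, 68ff10c, 9fd2073}.
Reachable from f723aa8: {148df50, 205cef9, 26700af, 4714a04, 68ff10c, 9fd2073, f723aa8}.
Only in 604475b's history (ahead): {604475b} — 1.
Only in f723aa8's history (behind): {148df50, f723aa8} — 2.

1 ahead, 2 behind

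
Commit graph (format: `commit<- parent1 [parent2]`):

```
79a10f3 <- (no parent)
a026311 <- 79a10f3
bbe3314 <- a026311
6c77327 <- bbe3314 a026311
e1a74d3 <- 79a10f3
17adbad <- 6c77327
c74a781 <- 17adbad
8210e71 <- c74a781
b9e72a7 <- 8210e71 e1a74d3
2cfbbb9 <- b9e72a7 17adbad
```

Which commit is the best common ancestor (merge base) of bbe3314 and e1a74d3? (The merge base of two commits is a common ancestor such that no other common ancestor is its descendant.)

Ancestors of bbe3314: {79a10f3, a026311, bbe3314}.
Ancestors of e1a74d3: {79a10f3, e1a74d3}.
Common ancestors: {79a10f3}.
The only common ancestor is 79a10f3, so it is the merge base.

79a10f3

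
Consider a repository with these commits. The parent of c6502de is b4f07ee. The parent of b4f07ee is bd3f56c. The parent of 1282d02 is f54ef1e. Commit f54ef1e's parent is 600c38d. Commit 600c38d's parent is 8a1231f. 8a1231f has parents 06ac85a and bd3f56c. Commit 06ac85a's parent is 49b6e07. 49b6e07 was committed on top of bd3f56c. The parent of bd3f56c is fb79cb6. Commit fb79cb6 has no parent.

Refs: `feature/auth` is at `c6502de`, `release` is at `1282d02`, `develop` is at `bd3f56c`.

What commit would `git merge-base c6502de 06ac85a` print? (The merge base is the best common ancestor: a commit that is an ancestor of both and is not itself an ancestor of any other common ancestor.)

Ancestors of c6502de: {b4f07ee, bd3f56c, c6502de, fb79cb6}.
Ancestors of 06ac85a: {06ac85a, 49b6e07, bd3f56c, fb79cb6}.
Common ancestors: {bd3f56c, fb79cb6}.
Among these, bd3f56c is not an ancestor of any other common ancestor — it is the merge base.

bd3f56c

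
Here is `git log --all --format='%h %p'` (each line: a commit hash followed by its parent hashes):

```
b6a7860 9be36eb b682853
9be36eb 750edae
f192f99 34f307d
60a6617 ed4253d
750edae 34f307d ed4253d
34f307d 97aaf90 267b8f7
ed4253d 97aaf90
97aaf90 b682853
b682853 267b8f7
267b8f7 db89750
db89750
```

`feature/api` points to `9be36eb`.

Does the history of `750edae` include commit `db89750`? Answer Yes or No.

Ancestors of 750edae (commits reachable by following parents): {267b8f7, 34f307d, 750edae, 97aaf90, b682853, db89750, ed4253d}.
db89750 is in that set, so it is an ancestor of 750edae.

Yes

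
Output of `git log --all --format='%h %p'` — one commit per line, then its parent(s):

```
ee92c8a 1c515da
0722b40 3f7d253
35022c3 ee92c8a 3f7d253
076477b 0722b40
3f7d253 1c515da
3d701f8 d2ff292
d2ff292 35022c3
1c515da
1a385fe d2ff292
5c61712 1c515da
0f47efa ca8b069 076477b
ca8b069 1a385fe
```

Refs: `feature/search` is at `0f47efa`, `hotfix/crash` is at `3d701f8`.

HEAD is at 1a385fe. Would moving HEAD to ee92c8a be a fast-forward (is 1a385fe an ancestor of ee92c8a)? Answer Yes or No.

A fast-forward from 1a385fe to ee92c8a is possible iff 1a385fe is an ancestor of ee92c8a.
Ancestors of ee92c8a: {1c515da, ee92c8a}.
1a385fe is not among them, so fast-forward is not possible.

No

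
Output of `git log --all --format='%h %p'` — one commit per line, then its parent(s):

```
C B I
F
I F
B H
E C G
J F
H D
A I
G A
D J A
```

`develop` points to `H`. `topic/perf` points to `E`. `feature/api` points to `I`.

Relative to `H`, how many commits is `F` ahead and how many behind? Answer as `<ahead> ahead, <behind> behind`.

0 ahead, 5 behind

Reachable from F: {F}.
Reachable from H: {A, D, F, H, I, J}.
Only in F's history (ahead): {} — 0.
Only in H's history (behind): {A, D, H, I, J} — 5.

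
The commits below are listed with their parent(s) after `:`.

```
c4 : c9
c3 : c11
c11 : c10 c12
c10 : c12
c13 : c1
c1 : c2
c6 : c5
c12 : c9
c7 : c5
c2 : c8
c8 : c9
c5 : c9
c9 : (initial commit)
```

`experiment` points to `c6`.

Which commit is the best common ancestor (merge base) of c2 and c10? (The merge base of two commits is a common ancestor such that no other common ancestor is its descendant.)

Ancestors of c2: {c2, c8, c9}.
Ancestors of c10: {c10, c12, c9}.
Common ancestors: {c9}.
The only common ancestor is c9, so it is the merge base.

c9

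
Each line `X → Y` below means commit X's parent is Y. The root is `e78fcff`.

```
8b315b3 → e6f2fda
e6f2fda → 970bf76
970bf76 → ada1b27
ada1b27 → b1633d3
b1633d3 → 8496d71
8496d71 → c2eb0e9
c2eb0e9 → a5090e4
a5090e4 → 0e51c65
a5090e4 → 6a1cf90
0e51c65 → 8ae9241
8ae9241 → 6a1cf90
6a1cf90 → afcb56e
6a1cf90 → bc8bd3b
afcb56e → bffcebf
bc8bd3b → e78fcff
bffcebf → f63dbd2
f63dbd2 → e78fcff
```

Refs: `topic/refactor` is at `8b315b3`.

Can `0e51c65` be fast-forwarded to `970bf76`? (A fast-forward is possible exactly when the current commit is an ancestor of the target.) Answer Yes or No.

Yes

A fast-forward from 0e51c65 to 970bf76 is possible iff 0e51c65 is an ancestor of 970bf76.
Ancestors of 970bf76: {0e51c65, 6a1cf90, 8496d71, 8ae9241, 970bf76, a5090e4, ada1b27, afcb56e, b1633d3, bc8bd3b, bffcebf, c2eb0e9, e78fcff, f63dbd2}.
0e51c65 is among them, so fast-forward is possible.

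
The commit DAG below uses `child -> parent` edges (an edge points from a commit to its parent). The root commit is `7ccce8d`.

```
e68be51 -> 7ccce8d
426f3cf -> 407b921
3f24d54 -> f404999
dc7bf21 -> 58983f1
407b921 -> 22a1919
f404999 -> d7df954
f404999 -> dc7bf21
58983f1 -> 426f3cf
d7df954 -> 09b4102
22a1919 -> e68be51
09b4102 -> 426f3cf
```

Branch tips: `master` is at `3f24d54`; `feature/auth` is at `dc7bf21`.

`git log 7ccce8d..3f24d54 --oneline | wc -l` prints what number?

Reachable from 3f24d54: {09b4102, 22a1919, 3f24d54, 407b921, 426f3cf, 58983f1, 7ccce8d, d7df954, dc7bf21, e68be51, f404999}.
Reachable from 7ccce8d: {7ccce8d}.
In 3f24d54's history but not 7ccce8d's: {09b4102, 22a1919, 3f24d54, 407b921, 426f3cf, 58983f1, d7df954, dc7bf21, e68be51, f404999} — 10 commits.

10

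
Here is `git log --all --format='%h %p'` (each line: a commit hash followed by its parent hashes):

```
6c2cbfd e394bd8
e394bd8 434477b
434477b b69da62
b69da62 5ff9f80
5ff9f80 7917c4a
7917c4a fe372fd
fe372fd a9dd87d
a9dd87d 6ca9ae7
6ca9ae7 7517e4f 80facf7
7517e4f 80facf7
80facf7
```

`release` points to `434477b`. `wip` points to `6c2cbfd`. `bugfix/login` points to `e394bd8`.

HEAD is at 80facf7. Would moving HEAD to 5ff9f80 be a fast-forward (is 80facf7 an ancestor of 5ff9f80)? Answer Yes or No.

Yes

A fast-forward from 80facf7 to 5ff9f80 is possible iff 80facf7 is an ancestor of 5ff9f80.
Ancestors of 5ff9f80: {5ff9f80, 6ca9ae7, 7517e4f, 7917c4a, 80facf7, a9dd87d, fe372fd}.
80facf7 is among them, so fast-forward is possible.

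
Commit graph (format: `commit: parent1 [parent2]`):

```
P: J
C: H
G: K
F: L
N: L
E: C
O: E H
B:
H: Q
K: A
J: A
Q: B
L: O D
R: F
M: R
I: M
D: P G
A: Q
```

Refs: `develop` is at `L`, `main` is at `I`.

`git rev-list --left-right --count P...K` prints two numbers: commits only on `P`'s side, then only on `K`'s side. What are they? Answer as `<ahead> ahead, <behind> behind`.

2 ahead, 1 behind

Reachable from P: {A, B, J, P, Q}.
Reachable from K: {A, B, K, Q}.
Only in P's history (ahead): {J, P} — 2.
Only in K's history (behind): {K} — 1.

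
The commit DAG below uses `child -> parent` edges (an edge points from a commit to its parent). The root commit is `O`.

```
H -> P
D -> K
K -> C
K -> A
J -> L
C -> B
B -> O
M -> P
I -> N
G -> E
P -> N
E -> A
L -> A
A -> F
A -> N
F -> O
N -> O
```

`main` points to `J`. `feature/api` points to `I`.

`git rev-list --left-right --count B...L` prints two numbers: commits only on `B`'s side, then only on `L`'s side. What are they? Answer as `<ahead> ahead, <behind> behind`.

Reachable from B: {B, O}.
Reachable from L: {A, F, L, N, O}.
Only in B's history (ahead): {B} — 1.
Only in L's history (behind): {A, F, L, N} — 4.

1 ahead, 4 behind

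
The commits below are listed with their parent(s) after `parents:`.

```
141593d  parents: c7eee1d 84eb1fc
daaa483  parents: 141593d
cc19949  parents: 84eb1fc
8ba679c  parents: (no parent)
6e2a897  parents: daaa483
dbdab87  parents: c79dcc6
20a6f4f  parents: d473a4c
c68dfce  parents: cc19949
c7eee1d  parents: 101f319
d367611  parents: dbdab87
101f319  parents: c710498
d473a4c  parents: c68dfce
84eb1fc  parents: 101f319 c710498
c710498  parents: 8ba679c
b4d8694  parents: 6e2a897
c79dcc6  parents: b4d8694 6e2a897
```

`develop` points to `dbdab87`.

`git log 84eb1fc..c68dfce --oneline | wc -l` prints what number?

Reachable from c68dfce: {101f319, 84eb1fc, 8ba679c, c68dfce, c710498, cc19949}.
Reachable from 84eb1fc: {101f319, 84eb1fc, 8ba679c, c710498}.
In c68dfce's history but not 84eb1fc's: {c68dfce, cc19949} — 2 commits.

2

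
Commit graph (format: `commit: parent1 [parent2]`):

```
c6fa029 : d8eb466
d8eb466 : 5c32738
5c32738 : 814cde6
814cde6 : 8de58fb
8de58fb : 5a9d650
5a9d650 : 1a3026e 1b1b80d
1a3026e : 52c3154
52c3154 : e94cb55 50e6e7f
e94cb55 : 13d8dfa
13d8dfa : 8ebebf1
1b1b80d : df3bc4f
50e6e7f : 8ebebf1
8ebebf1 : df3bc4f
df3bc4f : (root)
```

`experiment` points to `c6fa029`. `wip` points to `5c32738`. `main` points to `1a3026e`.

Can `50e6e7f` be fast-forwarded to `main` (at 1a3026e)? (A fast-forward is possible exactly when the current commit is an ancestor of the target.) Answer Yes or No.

A fast-forward from 50e6e7f to 1a3026e is possible iff 50e6e7f is an ancestor of 1a3026e.
Ancestors of 1a3026e: {13d8dfa, 1a3026e, 50e6e7f, 52c3154, 8ebebf1, df3bc4f, e94cb55}.
50e6e7f is among them, so fast-forward is possible.

Yes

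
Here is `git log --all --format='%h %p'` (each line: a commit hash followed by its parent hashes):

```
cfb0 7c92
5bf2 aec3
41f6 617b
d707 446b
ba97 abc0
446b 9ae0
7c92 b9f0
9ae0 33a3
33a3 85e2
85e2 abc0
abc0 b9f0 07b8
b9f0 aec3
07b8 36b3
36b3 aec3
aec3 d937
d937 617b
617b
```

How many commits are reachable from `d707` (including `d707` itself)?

Walking parent pointers from d707: reachable set = {07b8, 33a3, 36b3, 446b, 617b, 85e2, 9ae0, abc0, aec3, b9f0, d707, d937}.
That is 12 commits.

12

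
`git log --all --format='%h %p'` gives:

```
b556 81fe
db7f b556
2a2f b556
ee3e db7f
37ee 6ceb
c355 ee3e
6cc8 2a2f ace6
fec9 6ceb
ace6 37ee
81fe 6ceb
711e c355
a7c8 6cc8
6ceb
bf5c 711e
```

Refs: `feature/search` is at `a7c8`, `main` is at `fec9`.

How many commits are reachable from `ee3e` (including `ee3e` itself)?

5

Walking parent pointers from ee3e: reachable set = {6ceb, 81fe, b556, db7f, ee3e}.
That is 5 commits.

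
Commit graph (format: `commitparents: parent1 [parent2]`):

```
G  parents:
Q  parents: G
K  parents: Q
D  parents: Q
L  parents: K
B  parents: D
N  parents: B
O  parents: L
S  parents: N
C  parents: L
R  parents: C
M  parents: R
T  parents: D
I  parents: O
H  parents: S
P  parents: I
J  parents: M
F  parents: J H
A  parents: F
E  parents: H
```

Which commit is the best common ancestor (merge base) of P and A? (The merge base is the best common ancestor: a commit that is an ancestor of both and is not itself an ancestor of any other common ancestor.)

L

Ancestors of P: {G, I, K, L, O, P, Q}.
Ancestors of A: {A, B, C, D, F, G, H, J, K, L, M, N, Q, R, S}.
Common ancestors: {G, K, L, Q}.
Among these, L is not an ancestor of any other common ancestor — it is the merge base.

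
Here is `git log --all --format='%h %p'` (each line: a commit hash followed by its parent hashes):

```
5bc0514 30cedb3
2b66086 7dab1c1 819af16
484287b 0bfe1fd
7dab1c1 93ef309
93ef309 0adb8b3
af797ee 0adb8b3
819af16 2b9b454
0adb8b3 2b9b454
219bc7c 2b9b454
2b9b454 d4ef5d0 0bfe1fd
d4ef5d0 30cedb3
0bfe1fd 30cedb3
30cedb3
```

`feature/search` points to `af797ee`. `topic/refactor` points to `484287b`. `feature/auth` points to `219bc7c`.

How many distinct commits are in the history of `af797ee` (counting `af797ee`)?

6

Walking parent pointers from af797ee: reachable set = {0adb8b3, 0bfe1fd, 2b9b454, 30cedb3, af797ee, d4ef5d0}.
That is 6 commits.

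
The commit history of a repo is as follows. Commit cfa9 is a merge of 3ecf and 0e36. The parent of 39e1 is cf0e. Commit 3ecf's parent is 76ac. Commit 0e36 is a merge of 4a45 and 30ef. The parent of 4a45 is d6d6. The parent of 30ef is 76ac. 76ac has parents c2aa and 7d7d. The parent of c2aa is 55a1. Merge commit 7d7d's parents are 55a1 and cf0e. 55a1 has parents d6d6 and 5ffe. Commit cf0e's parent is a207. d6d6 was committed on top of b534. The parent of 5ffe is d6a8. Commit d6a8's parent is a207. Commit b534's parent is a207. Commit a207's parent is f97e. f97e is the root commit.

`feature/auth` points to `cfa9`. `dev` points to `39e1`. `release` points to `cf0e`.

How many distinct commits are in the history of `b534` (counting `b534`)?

3

Walking parent pointers from b534: reachable set = {a207, b534, f97e}.
That is 3 commits.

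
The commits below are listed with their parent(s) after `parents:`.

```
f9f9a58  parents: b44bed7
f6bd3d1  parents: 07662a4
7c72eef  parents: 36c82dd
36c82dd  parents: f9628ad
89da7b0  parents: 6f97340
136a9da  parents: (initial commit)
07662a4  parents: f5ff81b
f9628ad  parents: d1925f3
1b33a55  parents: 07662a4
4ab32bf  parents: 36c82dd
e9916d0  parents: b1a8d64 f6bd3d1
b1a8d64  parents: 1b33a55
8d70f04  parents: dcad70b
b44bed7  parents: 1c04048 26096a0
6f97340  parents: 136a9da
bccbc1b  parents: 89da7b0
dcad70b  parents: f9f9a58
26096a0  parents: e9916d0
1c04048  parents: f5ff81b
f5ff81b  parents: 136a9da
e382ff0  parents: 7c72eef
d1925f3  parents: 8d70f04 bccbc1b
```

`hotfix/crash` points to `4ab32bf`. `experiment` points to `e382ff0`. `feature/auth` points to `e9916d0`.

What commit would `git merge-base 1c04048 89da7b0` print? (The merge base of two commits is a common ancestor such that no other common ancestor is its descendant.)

Ancestors of 1c04048: {136a9da, 1c04048, f5ff81b}.
Ancestors of 89da7b0: {136a9da, 6f97340, 89da7b0}.
Common ancestors: {136a9da}.
The only common ancestor is 136a9da, so it is the merge base.

136a9da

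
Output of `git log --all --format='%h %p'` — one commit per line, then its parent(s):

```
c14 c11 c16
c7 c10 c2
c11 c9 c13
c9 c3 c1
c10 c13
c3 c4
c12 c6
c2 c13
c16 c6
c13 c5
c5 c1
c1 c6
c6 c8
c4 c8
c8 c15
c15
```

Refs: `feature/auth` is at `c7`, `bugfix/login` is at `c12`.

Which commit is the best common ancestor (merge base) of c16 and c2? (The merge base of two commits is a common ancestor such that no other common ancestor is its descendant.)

c6

Ancestors of c16: {c15, c16, c6, c8}.
Ancestors of c2: {c1, c13, c15, c2, c5, c6, c8}.
Common ancestors: {c15, c6, c8}.
Among these, c6 is not an ancestor of any other common ancestor — it is the merge base.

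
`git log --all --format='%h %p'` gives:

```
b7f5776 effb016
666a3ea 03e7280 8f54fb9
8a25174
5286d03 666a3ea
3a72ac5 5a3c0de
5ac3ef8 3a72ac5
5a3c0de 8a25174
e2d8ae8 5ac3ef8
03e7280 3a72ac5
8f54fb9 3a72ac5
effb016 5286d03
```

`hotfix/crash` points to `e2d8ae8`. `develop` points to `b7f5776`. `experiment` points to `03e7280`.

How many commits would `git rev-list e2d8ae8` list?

5

Walking parent pointers from e2d8ae8: reachable set = {3a72ac5, 5a3c0de, 5ac3ef8, 8a25174, e2d8ae8}.
That is 5 commits.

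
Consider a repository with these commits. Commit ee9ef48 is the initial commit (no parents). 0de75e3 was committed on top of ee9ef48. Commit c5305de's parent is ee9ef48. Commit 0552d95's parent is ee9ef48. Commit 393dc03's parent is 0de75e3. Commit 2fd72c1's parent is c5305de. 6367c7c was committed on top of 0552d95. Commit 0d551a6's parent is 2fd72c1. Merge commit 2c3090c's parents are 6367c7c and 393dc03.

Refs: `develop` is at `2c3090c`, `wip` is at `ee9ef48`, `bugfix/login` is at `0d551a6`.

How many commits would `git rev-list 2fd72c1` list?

3

Walking parent pointers from 2fd72c1: reachable set = {2fd72c1, c5305de, ee9ef48}.
That is 3 commits.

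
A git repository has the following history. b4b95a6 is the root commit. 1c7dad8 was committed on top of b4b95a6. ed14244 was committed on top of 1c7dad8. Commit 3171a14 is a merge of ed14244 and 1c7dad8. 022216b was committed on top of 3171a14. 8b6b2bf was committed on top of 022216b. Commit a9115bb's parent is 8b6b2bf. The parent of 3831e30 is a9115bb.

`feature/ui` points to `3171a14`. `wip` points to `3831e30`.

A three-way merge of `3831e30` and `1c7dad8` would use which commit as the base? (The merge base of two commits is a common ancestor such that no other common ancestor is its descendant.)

1c7dad8

Ancestors of 3831e30: {022216b, 1c7dad8, 3171a14, 3831e30, 8b6b2bf, a9115bb, b4b95a6, ed14244}.
Ancestors of 1c7dad8: {1c7dad8, b4b95a6}.
Common ancestors: {1c7dad8, b4b95a6}.
Among these, 1c7dad8 is not an ancestor of any other common ancestor — it is the merge base.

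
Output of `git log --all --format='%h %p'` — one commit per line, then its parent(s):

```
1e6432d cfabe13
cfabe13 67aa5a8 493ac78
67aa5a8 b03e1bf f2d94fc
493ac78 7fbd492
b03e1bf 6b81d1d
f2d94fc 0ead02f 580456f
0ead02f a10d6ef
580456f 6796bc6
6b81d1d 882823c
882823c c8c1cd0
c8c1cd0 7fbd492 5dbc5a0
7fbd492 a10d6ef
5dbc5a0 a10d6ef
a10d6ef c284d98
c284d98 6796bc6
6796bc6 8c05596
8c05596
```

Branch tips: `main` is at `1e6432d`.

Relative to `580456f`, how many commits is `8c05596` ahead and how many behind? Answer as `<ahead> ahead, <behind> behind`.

0 ahead, 2 behind

Reachable from 8c05596: {8c05596}.
Reachable from 580456f: {580456f, 6796bc6, 8c05596}.
Only in 8c05596's history (ahead): {} — 0.
Only in 580456f's history (behind): {580456f, 6796bc6} — 2.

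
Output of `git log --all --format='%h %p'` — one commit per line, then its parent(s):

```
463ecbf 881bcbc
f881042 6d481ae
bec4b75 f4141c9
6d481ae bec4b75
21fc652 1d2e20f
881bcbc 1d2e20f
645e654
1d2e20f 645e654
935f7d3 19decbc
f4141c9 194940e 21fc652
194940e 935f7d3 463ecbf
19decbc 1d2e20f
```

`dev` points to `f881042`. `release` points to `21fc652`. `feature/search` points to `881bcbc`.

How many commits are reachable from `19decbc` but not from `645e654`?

Reachable from 19decbc: {19decbc, 1d2e20f, 645e654}.
Reachable from 645e654: {645e654}.
In 19decbc's history but not 645e654's: {19decbc, 1d2e20f} — 2 commits.

2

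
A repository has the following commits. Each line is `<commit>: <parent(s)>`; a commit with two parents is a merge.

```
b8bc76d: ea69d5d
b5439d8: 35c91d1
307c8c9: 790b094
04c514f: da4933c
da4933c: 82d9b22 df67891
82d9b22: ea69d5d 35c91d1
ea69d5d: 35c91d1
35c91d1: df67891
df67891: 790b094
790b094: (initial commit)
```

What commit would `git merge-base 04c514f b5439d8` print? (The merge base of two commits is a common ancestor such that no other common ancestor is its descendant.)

Ancestors of 04c514f: {04c514f, 35c91d1, 790b094, 82d9b22, da4933c, df67891, ea69d5d}.
Ancestors of b5439d8: {35c91d1, 790b094, b5439d8, df67891}.
Common ancestors: {35c91d1, 790b094, df67891}.
Among these, 35c91d1 is not an ancestor of any other common ancestor — it is the merge base.

35c91d1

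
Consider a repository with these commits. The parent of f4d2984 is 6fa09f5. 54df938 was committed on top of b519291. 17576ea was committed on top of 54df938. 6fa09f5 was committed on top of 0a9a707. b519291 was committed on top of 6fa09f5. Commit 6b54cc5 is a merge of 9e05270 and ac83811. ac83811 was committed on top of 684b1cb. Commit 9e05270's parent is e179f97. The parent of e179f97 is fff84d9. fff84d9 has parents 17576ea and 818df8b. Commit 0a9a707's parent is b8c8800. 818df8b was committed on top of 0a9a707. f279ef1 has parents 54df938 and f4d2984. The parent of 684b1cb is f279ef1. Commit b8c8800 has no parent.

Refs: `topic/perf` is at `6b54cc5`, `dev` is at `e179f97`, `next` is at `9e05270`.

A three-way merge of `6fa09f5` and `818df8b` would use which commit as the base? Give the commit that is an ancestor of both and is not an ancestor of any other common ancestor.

Ancestors of 6fa09f5: {0a9a707, 6fa09f5, b8c8800}.
Ancestors of 818df8b: {0a9a707, 818df8b, b8c8800}.
Common ancestors: {0a9a707, b8c8800}.
Among these, 0a9a707 is not an ancestor of any other common ancestor — it is the merge base.

0a9a707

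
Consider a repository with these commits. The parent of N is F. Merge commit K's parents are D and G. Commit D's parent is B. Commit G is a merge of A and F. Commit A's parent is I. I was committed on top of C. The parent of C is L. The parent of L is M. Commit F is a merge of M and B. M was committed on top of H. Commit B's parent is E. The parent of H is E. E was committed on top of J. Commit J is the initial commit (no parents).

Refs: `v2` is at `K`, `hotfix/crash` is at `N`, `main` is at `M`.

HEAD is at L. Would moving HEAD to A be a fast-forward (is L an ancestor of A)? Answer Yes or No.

Yes

A fast-forward from L to A is possible iff L is an ancestor of A.
Ancestors of A: {A, C, E, H, I, J, L, M}.
L is among them, so fast-forward is possible.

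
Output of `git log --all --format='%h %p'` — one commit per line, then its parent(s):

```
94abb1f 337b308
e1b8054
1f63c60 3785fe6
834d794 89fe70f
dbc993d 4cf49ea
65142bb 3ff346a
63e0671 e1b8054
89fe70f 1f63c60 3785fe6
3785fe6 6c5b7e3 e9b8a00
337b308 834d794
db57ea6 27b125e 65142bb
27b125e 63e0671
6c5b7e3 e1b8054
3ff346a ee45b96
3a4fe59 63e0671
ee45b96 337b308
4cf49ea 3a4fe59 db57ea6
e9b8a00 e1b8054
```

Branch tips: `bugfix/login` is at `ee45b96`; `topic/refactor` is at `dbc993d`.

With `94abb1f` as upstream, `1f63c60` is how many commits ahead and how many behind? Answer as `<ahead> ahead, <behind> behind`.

Reachable from 1f63c60: {1f63c60, 3785fe6, 6c5b7e3, e1b8054, e9b8a00}.
Reachable from 94abb1f: {1f63c60, 337b308, 3785fe6, 6c5b7e3, 834d794, 89fe70f, 94abb1f, e1b8054, e9b8a00}.
Only in 1f63c60's history (ahead): {} — 0.
Only in 94abb1f's history (behind): {337b308, 834d794, 89fe70f, 94abb1f} — 4.

0 ahead, 4 behind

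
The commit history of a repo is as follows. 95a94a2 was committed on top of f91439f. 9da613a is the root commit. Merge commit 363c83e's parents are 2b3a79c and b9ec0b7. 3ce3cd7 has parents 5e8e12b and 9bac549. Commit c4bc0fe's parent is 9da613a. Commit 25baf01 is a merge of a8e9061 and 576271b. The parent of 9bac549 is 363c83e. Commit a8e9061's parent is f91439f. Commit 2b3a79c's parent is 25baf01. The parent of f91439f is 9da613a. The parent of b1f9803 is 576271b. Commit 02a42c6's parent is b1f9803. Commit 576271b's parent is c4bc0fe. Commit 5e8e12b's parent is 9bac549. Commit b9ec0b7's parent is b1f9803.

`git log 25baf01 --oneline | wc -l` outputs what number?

Walking parent pointers from 25baf01: reachable set = {25baf01, 576271b, 9da613a, a8e9061, c4bc0fe, f91439f}.
That is 6 commits.

6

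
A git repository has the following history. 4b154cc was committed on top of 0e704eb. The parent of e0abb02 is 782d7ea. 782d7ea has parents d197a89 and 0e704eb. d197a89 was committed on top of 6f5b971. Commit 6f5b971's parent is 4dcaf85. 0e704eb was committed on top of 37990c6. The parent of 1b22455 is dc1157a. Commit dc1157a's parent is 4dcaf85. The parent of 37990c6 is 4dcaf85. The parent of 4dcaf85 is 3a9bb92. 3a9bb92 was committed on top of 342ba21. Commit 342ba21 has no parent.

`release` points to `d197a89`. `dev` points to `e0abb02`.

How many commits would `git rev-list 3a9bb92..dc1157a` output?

Reachable from dc1157a: {342ba21, 3a9bb92, 4dcaf85, dc1157a}.
Reachable from 3a9bb92: {342ba21, 3a9bb92}.
In dc1157a's history but not 3a9bb92's: {4dcaf85, dc1157a} — 2 commits.

2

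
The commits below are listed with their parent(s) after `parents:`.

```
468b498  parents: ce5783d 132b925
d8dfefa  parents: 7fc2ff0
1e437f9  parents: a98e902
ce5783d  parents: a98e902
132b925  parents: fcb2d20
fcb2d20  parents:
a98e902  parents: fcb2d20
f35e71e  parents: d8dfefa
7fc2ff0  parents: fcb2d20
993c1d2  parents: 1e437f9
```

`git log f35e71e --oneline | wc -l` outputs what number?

Walking parent pointers from f35e71e: reachable set = {7fc2ff0, d8dfefa, f35e71e, fcb2d20}.
That is 4 commits.

4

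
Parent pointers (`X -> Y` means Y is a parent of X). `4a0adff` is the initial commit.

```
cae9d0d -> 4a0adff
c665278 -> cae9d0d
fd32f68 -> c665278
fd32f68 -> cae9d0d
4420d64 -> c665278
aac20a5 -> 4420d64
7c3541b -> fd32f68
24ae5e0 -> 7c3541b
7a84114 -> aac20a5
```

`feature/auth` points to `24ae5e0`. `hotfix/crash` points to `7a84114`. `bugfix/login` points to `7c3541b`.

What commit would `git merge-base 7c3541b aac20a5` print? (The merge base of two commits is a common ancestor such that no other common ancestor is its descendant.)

Ancestors of 7c3541b: {4a0adff, 7c3541b, c665278, cae9d0d, fd32f68}.
Ancestors of aac20a5: {4420d64, 4a0adff, aac20a5, c665278, cae9d0d}.
Common ancestors: {4a0adff, c665278, cae9d0d}.
Among these, c665278 is not an ancestor of any other common ancestor — it is the merge base.

c665278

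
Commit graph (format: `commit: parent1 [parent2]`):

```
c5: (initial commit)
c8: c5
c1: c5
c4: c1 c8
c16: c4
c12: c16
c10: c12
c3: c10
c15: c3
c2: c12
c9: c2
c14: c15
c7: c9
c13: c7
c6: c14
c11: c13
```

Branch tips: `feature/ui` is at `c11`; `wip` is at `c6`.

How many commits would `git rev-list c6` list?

Walking parent pointers from c6: reachable set = {c1, c10, c12, c14, c15, c16, c3, c4, c5, c6, c8}.
That is 11 commits.

11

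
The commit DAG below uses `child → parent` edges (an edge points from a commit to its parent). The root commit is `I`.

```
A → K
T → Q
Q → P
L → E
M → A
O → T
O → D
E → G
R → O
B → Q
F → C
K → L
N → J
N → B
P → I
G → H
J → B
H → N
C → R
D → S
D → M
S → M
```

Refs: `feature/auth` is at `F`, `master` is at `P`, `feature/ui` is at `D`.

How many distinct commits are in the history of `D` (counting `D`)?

15

Walking parent pointers from D: reachable set = {A, B, D, E, G, H, I, J, K, L, M, N, P, Q, S}.
That is 15 commits.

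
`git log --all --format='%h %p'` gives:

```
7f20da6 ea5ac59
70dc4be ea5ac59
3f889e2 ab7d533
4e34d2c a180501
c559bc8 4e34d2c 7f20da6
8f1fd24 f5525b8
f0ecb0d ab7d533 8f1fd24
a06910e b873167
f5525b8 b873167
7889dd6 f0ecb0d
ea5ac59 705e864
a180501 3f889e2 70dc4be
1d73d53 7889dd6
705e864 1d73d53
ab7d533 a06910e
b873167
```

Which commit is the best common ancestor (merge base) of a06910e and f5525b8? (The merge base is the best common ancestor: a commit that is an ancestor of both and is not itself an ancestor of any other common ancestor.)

b873167

Ancestors of a06910e: {a06910e, b873167}.
Ancestors of f5525b8: {b873167, f5525b8}.
Common ancestors: {b873167}.
The only common ancestor is b873167, so it is the merge base.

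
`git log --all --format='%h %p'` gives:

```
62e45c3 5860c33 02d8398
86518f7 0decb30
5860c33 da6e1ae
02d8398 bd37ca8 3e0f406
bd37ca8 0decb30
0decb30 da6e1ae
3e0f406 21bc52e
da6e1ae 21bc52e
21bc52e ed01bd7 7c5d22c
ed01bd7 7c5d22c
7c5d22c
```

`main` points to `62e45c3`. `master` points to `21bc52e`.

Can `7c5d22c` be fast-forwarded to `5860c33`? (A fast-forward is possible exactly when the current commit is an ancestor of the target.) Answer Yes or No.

A fast-forward from 7c5d22c to 5860c33 is possible iff 7c5d22c is an ancestor of 5860c33.
Ancestors of 5860c33: {21bc52e, 5860c33, 7c5d22c, da6e1ae, ed01bd7}.
7c5d22c is among them, so fast-forward is possible.

Yes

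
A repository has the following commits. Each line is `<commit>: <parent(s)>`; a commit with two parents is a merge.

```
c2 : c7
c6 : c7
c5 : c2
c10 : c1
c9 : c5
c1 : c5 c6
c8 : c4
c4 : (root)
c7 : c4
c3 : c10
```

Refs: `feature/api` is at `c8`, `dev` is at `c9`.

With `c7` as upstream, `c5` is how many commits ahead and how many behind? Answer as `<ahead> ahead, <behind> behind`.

2 ahead, 0 behind

Reachable from c5: {c2, c4, c5, c7}.
Reachable from c7: {c4, c7}.
Only in c5's history (ahead): {c2, c5} — 2.
Only in c7's history (behind): {} — 0.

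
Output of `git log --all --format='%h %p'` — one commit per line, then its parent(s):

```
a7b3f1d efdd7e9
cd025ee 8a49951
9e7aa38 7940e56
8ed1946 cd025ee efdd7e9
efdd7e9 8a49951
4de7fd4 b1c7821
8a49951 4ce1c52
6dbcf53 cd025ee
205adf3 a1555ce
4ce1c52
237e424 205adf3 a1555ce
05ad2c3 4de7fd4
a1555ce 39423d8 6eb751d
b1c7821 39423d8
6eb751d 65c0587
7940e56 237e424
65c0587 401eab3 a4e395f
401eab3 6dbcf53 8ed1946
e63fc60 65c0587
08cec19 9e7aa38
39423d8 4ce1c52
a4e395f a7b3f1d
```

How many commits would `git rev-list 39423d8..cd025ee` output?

Reachable from cd025ee: {4ce1c52, 8a49951, cd025ee}.
Reachable from 39423d8: {39423d8, 4ce1c52}.
In cd025ee's history but not 39423d8's: {8a49951, cd025ee} — 2 commits.

2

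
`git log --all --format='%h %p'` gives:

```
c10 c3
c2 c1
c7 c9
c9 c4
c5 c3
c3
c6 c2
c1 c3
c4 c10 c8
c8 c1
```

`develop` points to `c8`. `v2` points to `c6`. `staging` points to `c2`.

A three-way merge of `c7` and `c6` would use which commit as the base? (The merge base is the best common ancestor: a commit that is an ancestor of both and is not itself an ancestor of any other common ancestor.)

Ancestors of c7: {c1, c10, c3, c4, c7, c8, c9}.
Ancestors of c6: {c1, c2, c3, c6}.
Common ancestors: {c1, c3}.
Among these, c1 is not an ancestor of any other common ancestor — it is the merge base.

c1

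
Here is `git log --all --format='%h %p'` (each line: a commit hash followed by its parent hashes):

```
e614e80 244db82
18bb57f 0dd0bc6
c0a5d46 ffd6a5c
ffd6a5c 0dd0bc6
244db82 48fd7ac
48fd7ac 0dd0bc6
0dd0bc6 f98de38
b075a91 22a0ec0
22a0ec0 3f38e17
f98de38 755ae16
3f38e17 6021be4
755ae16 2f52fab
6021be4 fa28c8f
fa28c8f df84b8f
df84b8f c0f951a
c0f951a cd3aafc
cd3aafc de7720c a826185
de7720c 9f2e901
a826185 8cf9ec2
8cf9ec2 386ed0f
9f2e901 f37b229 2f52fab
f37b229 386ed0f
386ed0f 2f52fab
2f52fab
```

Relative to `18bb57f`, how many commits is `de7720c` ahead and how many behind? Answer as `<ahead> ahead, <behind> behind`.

4 ahead, 4 behind

Reachable from de7720c: {2f52fab, 386ed0f, 9f2e901, de7720c, f37b229}.
Reachable from 18bb57f: {0dd0bc6, 18bb57f, 2f52fab, 755ae16, f98de38}.
Only in de7720c's history (ahead): {386ed0f, 9f2e901, de7720c, f37b229} — 4.
Only in 18bb57f's history (behind): {0dd0bc6, 18bb57f, 755ae16, f98de38} — 4.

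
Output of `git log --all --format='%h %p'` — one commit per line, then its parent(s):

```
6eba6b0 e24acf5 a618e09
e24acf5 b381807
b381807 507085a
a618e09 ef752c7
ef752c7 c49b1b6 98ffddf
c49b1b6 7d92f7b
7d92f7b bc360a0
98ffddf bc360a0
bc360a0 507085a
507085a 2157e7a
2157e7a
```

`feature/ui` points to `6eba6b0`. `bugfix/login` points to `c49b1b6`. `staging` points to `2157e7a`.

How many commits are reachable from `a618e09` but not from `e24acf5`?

Reachable from a618e09: {2157e7a, 507085a, 7d92f7b, 98ffddf, a618e09, bc360a0, c49b1b6, ef752c7}.
Reachable from e24acf5: {2157e7a, 507085a, b381807, e24acf5}.
In a618e09's history but not e24acf5's: {7d92f7b, 98ffddf, a618e09, bc360a0, c49b1b6, ef752c7} — 6 commits.

6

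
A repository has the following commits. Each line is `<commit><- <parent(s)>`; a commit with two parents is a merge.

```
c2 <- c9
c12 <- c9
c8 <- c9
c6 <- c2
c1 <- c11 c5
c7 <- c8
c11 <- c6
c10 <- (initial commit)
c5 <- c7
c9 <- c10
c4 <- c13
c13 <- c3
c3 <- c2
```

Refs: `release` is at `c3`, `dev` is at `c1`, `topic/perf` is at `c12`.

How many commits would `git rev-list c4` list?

Walking parent pointers from c4: reachable set = {c10, c13, c2, c3, c4, c9}.
That is 6 commits.

6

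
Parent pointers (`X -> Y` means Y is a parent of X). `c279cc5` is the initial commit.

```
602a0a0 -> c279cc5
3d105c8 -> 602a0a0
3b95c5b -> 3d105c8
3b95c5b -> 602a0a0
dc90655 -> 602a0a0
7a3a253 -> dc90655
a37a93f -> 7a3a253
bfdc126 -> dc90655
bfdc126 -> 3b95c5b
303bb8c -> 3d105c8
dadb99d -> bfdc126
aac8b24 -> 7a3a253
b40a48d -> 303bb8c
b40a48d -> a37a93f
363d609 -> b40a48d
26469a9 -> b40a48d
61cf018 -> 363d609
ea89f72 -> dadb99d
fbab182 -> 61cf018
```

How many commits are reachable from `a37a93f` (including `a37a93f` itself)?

Walking parent pointers from a37a93f: reachable set = {602a0a0, 7a3a253, a37a93f, c279cc5, dc90655}.
That is 5 commits.

5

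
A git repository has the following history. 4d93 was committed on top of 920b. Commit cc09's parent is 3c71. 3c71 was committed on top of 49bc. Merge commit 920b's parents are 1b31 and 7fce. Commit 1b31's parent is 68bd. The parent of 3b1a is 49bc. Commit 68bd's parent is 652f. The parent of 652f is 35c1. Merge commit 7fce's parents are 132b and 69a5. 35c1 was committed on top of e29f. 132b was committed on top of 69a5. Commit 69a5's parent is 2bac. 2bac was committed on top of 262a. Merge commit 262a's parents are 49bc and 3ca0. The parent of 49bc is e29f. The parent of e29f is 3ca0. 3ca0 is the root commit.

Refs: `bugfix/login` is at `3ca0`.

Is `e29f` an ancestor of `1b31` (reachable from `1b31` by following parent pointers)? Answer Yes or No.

Yes

Ancestors of 1b31 (commits reachable by following parents): {1b31, 35c1, 3ca0, 652f, 68bd, e29f}.
e29f is in that set, so it is an ancestor of 1b31.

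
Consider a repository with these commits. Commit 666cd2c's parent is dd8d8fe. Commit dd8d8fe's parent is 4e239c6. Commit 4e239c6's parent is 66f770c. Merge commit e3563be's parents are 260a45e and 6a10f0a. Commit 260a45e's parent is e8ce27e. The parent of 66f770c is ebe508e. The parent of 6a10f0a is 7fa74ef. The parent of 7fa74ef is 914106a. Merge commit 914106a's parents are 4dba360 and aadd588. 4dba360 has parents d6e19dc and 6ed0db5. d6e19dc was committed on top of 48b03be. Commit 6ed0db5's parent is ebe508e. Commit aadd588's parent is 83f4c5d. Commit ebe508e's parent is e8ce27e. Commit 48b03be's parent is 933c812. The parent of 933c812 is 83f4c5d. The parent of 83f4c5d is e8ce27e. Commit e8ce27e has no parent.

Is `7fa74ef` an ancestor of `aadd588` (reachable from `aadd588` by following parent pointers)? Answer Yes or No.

Ancestors of aadd588: {83f4c5d, aadd588, e8ce27e}.
7fa74ef is not in that set, so it is not an ancestor of aadd588.

No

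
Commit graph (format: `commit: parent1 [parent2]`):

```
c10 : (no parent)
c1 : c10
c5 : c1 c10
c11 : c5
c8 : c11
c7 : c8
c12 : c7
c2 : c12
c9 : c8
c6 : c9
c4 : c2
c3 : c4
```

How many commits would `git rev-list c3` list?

10

Walking parent pointers from c3: reachable set = {c1, c10, c11, c12, c2, c3, c4, c5, c7, c8}.
That is 10 commits.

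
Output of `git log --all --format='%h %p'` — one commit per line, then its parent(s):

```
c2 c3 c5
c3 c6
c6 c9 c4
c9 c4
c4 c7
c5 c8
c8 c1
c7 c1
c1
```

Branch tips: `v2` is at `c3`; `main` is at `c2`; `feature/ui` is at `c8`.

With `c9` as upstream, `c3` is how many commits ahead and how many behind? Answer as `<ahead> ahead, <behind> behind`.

2 ahead, 0 behind

Reachable from c3: {c1, c3, c4, c6, c7, c9}.
Reachable from c9: {c1, c4, c7, c9}.
Only in c3's history (ahead): {c3, c6} — 2.
Only in c9's history (behind): {} — 0.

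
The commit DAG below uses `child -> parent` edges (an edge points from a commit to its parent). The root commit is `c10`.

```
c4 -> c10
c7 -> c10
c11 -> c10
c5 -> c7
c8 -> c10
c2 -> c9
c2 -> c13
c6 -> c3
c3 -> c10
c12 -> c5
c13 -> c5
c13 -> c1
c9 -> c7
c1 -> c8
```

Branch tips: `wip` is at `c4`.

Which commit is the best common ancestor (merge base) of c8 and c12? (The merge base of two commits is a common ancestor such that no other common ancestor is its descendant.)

Ancestors of c8: {c10, c8}.
Ancestors of c12: {c10, c12, c5, c7}.
Common ancestors: {c10}.
The only common ancestor is c10, so it is the merge base.

c10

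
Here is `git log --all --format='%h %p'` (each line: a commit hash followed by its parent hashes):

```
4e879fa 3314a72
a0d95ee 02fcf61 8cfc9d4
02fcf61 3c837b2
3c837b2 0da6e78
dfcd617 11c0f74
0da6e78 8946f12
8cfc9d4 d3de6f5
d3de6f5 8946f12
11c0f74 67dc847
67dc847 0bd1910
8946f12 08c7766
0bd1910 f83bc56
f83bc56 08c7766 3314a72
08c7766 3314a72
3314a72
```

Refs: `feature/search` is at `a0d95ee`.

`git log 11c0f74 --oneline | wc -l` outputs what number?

6

Walking parent pointers from 11c0f74: reachable set = {08c7766, 0bd1910, 11c0f74, 3314a72, 67dc847, f83bc56}.
That is 6 commits.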